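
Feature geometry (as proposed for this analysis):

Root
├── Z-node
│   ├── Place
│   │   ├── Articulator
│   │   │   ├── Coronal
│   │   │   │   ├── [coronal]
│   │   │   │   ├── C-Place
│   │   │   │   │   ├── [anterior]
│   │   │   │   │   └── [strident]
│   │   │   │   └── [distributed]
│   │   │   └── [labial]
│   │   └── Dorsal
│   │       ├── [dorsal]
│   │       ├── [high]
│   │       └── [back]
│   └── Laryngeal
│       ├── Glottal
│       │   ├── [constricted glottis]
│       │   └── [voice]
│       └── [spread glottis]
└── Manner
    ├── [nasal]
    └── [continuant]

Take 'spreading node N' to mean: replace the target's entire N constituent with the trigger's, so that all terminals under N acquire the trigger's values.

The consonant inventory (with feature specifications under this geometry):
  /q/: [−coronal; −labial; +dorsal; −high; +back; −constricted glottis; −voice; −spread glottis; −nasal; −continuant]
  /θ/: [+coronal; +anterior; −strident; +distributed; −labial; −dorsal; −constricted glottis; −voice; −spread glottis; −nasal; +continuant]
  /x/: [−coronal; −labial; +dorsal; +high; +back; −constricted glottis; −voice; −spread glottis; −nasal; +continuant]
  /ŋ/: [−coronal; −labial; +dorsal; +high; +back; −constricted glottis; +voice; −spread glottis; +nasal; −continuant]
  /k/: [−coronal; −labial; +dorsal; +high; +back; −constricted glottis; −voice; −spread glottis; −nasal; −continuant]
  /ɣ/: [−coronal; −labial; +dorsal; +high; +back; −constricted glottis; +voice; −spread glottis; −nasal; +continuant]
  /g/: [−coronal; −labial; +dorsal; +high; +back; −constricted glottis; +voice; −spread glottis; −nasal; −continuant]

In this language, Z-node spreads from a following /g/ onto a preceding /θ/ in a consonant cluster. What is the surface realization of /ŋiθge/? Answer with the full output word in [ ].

[ŋiɣge]

Terminals under Z-node in this geometry: [coronal], [anterior], [strident], [distributed], [labial], [dorsal], [high], [back], [constricted glottis], [voice], [spread glottis].
The target acquires /g/'s values for everything under Z-node — [−coronal], [−labial], [+dorsal], [+high], [+back], [−constricted glottis], [+voice], [−spread glottis] — while keeping its own [nasal], [continuant].
Among the inventory, only /ɣ/ has exactly this specification, giving the surface form [ŋiɣge].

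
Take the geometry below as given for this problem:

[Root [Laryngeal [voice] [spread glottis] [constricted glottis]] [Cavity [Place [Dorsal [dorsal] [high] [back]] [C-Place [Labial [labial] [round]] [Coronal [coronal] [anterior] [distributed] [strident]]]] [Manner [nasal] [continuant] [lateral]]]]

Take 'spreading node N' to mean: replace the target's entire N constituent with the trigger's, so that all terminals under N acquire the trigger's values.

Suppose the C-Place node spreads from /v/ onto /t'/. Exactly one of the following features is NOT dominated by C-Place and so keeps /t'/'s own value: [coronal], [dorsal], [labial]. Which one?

C-Place dominates exactly [labial], [round], [coronal], [anterior], [distributed], [strident].
[labial], [coronal] all lie under C-Place, so they are overwritten when C-Place spreads.
[dorsal] attaches under Dorsal, not under C-Place, so /t'/ retains its own value for [dorsal].

[dorsal]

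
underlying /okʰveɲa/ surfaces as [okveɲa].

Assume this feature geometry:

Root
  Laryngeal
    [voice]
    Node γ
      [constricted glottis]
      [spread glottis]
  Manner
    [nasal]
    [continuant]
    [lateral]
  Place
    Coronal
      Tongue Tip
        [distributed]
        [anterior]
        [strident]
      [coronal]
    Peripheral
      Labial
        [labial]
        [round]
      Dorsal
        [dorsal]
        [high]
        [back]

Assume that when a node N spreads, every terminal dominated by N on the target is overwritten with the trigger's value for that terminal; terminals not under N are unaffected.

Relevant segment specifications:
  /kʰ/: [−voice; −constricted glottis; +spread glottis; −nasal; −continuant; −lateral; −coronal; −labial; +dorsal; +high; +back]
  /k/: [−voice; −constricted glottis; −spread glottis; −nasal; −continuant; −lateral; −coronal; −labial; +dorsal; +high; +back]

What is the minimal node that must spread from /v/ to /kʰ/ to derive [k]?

/kʰ/ and [k] differ in [spread glottis]; every other specified feature is identical.
With a single altered terminal, the smallest constituent that could spread is that terminal — [spread glottis].
Features on which the two segments disagree outside [spread glottis], such as [voice], [labial], are unchanged — nothing dominating them spread, and [spread glottis] is the minimal sufficient constituent.

[spread glottis]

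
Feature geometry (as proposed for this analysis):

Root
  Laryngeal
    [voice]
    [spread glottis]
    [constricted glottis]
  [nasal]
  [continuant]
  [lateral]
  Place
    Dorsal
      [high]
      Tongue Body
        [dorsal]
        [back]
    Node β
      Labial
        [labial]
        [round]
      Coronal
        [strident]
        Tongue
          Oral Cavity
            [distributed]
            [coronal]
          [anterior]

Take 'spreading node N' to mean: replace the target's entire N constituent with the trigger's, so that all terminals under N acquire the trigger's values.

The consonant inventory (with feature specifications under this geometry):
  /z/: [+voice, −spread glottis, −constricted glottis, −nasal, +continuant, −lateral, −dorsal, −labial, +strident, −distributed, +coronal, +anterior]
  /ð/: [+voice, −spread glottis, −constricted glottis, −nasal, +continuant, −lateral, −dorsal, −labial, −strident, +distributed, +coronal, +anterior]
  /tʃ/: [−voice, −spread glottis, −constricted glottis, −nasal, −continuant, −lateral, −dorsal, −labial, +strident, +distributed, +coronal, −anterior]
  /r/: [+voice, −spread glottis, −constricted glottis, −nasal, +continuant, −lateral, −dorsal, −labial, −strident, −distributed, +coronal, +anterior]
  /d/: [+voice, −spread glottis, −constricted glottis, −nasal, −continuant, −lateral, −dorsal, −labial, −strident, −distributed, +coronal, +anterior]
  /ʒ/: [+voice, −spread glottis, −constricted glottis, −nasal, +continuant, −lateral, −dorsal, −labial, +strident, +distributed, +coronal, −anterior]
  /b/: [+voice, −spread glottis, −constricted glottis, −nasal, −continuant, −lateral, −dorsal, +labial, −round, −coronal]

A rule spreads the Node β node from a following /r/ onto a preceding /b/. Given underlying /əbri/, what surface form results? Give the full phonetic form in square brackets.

[ədri]

The Node β node dominates the terminals [labial], [round], [strident], [distributed], [coronal], [anterior].
Spreading Node β from /r/ onto /b/ replaces those values with /r/'s: [−labial], [−strident], [−distributed], [+coronal], [+anterior]. Features outside Node β ([voice], [spread glottis], [constricted glottis], …) stay as in /b/.
This feature bundle is that of [d], so /əbri/ surfaces as [ədri].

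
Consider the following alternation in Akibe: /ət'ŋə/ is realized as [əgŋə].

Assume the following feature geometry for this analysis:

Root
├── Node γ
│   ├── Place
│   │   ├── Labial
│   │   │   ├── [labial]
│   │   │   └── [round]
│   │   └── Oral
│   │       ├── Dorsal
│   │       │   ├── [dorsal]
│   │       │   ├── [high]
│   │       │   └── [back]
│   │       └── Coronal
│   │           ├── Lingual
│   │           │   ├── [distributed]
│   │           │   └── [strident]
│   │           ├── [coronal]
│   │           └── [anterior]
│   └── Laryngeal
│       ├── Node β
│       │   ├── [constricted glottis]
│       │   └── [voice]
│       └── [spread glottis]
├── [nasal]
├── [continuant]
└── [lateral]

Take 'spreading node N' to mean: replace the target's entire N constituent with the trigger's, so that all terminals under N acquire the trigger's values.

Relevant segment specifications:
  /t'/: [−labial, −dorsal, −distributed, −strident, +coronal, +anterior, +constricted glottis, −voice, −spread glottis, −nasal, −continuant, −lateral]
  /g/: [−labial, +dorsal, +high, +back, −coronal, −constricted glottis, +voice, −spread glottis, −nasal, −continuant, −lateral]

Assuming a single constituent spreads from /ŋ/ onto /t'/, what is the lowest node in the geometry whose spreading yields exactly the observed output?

/t'/ and [g] differ in [voice], [constricted glottis], [coronal], [anterior], [distributed], [strident], [dorsal], [high], [back]; every other specified feature is identical.
The smallest constituent containing every changed terminal is Node γ — each of its daughters lacks at least one of the affected features.
Delinking /t'/'s Node γ and associating /ŋ/'s Node γ gives precisely the feature bundle of [g].
Had Root spread, [nasal] would have taken /ŋ/'s value; it stays as in /t'/, confirming the spreading constituent is exactly Node γ.

Node γ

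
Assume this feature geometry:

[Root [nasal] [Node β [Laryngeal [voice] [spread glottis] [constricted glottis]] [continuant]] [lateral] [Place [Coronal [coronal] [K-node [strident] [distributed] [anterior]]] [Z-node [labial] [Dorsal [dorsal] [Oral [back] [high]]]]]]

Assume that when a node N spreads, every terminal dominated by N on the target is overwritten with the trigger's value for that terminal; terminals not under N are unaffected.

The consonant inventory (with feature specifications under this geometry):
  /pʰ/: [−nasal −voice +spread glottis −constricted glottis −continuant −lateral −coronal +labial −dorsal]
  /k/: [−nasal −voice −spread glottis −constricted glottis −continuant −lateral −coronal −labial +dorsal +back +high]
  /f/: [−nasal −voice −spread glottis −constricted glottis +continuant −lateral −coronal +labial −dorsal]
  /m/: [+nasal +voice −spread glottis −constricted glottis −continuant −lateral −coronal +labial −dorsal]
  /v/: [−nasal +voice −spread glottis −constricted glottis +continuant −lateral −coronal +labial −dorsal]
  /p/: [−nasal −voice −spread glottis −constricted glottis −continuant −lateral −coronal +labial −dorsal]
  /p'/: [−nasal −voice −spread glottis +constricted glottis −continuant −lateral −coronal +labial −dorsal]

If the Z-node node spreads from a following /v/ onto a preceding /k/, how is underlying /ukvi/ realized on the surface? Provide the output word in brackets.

[upvi]

Z-node immediately or transitively dominates [labial], [dorsal], [back], [high].
After delinking /k/'s Z-node and linking /v/'s, the affected terminals become [+labial], [−dorsal]; [nasal], [voice], [spread glottis], … (outside Z-node) are retained from /k/.
The resulting bundle matches /p/ in the inventory; substituting it for /k/ gives [upvi].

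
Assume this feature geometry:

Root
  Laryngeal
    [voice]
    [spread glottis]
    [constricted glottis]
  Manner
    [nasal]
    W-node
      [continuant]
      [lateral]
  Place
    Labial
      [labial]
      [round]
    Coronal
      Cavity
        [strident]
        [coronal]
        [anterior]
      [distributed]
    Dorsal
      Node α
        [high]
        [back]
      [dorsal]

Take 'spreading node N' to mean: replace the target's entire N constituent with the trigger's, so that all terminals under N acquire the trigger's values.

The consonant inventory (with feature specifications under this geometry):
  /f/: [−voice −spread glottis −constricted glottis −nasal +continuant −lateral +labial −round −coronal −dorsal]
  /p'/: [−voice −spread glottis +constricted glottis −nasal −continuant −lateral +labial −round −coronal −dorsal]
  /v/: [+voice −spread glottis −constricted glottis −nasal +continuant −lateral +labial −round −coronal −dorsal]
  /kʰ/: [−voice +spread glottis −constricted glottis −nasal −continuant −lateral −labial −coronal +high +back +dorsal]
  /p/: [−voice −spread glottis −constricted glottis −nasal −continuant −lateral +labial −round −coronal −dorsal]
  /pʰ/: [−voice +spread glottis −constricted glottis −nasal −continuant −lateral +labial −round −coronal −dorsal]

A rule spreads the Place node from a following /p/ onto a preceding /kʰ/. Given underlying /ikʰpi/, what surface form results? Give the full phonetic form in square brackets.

Place immediately or transitively dominates [labial], [round], [strident], [coronal], [anterior], [distributed], [high], [back], [dorsal].
After delinking /kʰ/'s Place and linking /p/'s, the affected terminals become [+labial], [−round], [−coronal], [−dorsal]; [voice], [spread glottis], [constricted glottis], … (outside Place) are retained from /kʰ/.
The resulting bundle matches /pʰ/ in the inventory; substituting it for /kʰ/ gives [ipʰpi].

[ipʰpi]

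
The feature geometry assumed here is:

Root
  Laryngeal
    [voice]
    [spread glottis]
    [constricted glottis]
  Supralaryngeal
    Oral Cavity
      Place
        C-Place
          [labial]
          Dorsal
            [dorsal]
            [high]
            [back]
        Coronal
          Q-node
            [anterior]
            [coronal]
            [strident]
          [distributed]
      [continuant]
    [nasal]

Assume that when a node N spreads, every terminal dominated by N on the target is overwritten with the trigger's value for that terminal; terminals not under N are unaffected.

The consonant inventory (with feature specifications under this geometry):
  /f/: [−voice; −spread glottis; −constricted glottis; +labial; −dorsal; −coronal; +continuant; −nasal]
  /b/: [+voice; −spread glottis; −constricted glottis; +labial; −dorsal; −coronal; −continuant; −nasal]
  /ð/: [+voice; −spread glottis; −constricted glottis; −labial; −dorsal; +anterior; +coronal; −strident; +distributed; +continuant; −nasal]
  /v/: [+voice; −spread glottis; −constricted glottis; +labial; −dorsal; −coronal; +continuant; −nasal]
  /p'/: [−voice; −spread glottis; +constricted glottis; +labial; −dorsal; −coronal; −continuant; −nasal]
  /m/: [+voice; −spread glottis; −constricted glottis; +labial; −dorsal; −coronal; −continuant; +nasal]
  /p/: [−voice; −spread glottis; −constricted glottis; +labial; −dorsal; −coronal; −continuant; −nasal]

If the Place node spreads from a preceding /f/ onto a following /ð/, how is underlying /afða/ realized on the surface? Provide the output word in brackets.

[afva]

The Place node dominates the terminals [labial], [dorsal], [high], [back], [anterior], [coronal], [strident], [distributed].
The target acquires /f/'s values for everything under Place — [+labial], [−dorsal], [−coronal] — while keeping its own [voice], [spread glottis], [constricted glottis], ….
Among the inventory, only /v/ has exactly this specification, giving the surface form [afva].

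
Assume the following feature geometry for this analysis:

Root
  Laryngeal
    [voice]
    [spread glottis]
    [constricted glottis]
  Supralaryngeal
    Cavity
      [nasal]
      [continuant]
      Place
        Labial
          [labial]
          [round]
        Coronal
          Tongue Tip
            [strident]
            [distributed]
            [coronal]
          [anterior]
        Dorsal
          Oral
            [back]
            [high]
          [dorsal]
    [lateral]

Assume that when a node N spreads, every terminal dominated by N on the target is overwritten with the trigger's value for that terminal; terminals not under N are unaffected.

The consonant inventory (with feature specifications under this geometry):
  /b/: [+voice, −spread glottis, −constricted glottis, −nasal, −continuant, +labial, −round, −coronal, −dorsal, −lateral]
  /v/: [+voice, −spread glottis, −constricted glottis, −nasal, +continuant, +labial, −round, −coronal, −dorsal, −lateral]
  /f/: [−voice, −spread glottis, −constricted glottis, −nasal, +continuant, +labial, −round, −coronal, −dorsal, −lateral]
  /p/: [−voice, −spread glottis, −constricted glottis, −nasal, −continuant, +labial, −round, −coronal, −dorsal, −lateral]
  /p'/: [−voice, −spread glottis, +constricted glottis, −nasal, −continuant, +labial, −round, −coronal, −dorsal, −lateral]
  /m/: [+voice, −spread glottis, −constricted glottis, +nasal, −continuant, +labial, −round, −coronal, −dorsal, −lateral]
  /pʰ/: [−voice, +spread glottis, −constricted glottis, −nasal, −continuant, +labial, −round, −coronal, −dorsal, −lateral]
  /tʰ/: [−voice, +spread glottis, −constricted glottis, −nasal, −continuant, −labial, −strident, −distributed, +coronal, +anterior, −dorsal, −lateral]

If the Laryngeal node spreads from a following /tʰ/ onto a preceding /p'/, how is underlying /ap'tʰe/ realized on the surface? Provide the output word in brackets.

[apʰtʰe]

The Laryngeal node dominates the terminals [voice], [spread glottis], [constricted glottis].
The target acquires /tʰ/'s values for everything under Laryngeal — [−voice], [+spread glottis], [−constricted glottis] — while keeping its own [nasal], [continuant], [labial], ….
The resulting bundle matches /pʰ/ in the inventory; substituting it for /p'/ gives [apʰtʰe].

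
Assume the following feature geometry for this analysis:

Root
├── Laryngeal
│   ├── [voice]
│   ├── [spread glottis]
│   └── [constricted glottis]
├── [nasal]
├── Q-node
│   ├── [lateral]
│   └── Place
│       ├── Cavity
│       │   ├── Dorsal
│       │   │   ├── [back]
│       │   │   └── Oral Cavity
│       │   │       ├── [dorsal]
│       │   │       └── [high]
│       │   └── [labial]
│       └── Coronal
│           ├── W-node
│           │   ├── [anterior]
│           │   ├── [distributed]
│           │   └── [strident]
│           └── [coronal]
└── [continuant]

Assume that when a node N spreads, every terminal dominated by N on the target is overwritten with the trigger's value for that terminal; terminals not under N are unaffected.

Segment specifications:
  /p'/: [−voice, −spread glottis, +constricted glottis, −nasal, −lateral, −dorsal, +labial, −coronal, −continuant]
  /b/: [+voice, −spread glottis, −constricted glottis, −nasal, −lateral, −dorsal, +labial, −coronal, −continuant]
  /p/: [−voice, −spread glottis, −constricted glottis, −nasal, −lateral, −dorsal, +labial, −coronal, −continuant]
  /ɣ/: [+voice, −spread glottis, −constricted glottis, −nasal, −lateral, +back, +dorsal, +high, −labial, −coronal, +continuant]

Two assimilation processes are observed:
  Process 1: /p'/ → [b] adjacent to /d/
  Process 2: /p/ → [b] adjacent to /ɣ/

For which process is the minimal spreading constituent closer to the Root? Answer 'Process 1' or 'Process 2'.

Process 1

Process 1: the features that change are [voice], [constricted glottis]; the minimal node is Laryngeal (depth 1).
In Process 2, [voice] changes, so the minimal spreading node is [voice] at depth 2.
Laryngeal (depth 1) sits above [voice] (depth 2), making Process 1 the one with the higher spreading node.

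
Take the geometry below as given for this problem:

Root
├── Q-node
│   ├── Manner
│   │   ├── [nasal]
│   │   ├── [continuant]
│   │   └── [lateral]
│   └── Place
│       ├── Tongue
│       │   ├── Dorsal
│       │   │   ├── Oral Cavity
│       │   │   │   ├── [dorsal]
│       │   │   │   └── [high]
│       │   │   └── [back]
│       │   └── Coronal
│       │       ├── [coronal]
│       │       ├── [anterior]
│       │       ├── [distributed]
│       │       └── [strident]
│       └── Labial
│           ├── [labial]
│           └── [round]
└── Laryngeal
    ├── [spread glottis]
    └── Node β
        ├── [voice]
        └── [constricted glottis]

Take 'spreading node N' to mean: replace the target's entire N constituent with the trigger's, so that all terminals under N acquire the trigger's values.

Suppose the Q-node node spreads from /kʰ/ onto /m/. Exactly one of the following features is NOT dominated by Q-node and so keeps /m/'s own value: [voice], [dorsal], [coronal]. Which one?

[voice]

Under this geometry, Q-node contains [nasal], [continuant], [lateral], [dorsal], [high], [back], [coronal], [anterior], [distributed], [strident], [labial], [round].
Spreading Q-node replaces [dorsal], [coronal] with the trigger's values, since each sits inside the Q-node constituent.
[voice] is not within the Q-node subtree (it hangs from Node β), so /m/'s [voice] value survives.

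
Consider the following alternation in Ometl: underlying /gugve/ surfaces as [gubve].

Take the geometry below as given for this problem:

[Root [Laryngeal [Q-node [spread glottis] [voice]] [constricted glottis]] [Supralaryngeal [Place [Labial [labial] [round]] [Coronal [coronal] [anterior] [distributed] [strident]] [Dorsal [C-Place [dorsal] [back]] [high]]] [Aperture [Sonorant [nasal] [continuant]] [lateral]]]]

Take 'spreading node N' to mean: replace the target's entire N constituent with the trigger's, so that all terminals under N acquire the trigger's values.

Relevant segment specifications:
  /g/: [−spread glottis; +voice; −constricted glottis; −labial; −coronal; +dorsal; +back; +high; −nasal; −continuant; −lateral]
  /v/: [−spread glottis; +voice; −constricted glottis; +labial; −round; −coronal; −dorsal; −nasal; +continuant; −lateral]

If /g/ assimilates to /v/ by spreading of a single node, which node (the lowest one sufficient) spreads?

Feature comparison: [labial], [round], [dorsal], [high], [back] differ between /g/ and [b]; the remaining terminals match.
Tracing each changed feature up the tree, the paths first meet at Place; any lower node misses at least one of them.
If Place spreads, every terminal under it takes /v/'s value, producing [b] as observed.
Since [continuant] is preserved even though /v/ disagrees there, no node above Place spread.

Place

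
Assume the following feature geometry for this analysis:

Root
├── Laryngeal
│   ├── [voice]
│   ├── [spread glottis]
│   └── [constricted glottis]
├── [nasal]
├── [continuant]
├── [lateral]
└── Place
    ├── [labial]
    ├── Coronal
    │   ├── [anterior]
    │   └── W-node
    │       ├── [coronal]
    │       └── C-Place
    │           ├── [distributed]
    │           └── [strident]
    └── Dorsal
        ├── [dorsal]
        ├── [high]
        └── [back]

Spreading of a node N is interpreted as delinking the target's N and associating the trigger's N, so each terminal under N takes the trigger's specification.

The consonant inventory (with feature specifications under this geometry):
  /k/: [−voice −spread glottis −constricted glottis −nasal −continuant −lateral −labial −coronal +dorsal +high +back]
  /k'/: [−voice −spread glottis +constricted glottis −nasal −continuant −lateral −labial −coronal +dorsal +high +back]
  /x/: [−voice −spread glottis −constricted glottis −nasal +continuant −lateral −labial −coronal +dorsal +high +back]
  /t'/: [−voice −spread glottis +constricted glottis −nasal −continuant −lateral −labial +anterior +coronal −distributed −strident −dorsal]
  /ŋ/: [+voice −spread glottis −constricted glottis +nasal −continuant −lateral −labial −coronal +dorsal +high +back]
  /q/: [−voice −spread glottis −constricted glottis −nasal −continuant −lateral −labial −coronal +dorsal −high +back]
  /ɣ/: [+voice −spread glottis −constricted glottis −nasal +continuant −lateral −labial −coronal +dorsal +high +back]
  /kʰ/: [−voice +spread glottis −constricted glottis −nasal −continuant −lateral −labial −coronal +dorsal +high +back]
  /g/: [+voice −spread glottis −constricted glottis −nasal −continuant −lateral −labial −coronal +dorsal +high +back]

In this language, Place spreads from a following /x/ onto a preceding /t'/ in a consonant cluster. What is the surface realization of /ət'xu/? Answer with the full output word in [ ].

Place immediately or transitively dominates [labial], [anterior], [coronal], [distributed], [strident], [dorsal], [high], [back].
Spreading Place from /x/ onto /t'/ replaces those values with /x/'s: [−labial], [−coronal], [+dorsal], [+high], [+back]. Features outside Place ([voice], [spread glottis], [constricted glottis], …) stay as in /t'/.
The resulting bundle matches /k'/ in the inventory; substituting it for /t'/ gives [ək'xu].

[ək'xu]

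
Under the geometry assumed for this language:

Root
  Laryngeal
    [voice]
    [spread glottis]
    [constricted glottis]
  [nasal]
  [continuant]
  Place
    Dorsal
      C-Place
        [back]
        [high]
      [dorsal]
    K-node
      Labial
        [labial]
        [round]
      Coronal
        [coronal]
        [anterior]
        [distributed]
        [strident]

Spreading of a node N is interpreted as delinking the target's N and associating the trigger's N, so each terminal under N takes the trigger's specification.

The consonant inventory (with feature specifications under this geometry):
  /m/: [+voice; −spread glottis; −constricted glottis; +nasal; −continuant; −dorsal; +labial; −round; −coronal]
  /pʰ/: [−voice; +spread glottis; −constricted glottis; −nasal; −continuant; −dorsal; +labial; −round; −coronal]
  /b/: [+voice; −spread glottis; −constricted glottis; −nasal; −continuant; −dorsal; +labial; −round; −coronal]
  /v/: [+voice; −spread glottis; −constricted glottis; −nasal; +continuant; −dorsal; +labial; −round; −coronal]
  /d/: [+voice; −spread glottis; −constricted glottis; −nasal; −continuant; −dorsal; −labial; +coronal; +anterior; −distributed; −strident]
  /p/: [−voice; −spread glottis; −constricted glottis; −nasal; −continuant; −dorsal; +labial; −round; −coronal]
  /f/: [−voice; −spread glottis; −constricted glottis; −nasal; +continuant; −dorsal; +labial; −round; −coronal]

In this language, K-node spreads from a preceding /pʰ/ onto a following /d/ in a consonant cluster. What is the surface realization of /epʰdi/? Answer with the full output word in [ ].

The K-node node dominates the terminals [labial], [round], [coronal], [anterior], [distributed], [strident].
Spreading K-node from /pʰ/ onto /d/ replaces those values with /pʰ/'s: [+labial], [−round], [−coronal]. Features outside K-node ([voice], [spread glottis], [constricted glottis], …) stay as in /d/.
Among the inventory, only /b/ has exactly this specification, giving the surface form [epʰbi].

[epʰbi]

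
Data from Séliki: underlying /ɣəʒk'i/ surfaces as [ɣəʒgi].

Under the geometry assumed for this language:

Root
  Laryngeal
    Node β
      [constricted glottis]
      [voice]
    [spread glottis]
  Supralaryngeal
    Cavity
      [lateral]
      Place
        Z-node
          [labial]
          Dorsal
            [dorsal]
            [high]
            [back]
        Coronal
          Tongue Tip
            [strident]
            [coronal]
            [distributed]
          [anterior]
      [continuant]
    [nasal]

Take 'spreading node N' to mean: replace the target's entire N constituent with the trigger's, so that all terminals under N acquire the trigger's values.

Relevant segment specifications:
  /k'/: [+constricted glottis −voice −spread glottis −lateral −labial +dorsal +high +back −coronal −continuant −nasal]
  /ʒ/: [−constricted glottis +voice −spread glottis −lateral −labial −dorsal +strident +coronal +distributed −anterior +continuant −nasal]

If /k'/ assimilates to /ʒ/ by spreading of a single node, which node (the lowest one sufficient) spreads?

Comparing /k'/ with its surface form [g], the features that change are [voice], [constricted glottis].
In this geometry the lowest node dominating all of them is Node β: every daughter of Node β dominates only a proper subset, so no lower node suffices.
Spreading Node β from /ʒ/ overwrites each of those terminals with /ʒ/'s values, yielding exactly [g].
[dorsal], [coronal] stay as in /k'/ although /ʒ/ differs there, so no node dominating them spread; among the remaining candidates Node β is the lowest that derives the output.

Node β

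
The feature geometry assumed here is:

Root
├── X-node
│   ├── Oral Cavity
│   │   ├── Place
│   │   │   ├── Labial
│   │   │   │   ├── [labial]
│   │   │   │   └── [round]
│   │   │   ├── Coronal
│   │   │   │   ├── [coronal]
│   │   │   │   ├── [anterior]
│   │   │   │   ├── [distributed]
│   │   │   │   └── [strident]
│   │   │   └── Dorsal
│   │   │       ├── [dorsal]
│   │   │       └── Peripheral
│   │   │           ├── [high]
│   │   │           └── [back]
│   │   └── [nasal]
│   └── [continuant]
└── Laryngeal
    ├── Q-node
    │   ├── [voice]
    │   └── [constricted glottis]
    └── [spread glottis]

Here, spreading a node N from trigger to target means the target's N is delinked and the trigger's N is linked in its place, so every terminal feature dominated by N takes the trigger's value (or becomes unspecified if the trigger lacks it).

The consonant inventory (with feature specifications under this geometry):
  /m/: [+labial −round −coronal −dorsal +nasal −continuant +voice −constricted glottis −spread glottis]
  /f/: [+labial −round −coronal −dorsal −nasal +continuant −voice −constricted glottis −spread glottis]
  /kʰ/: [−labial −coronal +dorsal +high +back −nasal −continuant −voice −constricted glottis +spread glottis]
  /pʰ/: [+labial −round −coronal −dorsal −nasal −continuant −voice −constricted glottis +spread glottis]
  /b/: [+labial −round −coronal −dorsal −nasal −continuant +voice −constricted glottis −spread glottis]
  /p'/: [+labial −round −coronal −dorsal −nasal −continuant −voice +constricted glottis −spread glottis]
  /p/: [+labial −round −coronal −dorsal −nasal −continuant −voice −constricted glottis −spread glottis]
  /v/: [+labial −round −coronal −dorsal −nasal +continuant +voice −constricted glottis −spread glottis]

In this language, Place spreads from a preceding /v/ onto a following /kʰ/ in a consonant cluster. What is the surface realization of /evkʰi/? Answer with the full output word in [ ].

[evpʰi]

Terminals under Place in this geometry: [labial], [round], [coronal], [anterior], [distributed], [strident], [dorsal], [high], [back].
After delinking /kʰ/'s Place and linking /v/'s, the affected terminals become [+labial], [−round], [−coronal], [−dorsal]; [nasal], [continuant], [voice], … (outside Place) are retained from /kʰ/.
Among the inventory, only /pʰ/ has exactly this specification, giving the surface form [evpʰi].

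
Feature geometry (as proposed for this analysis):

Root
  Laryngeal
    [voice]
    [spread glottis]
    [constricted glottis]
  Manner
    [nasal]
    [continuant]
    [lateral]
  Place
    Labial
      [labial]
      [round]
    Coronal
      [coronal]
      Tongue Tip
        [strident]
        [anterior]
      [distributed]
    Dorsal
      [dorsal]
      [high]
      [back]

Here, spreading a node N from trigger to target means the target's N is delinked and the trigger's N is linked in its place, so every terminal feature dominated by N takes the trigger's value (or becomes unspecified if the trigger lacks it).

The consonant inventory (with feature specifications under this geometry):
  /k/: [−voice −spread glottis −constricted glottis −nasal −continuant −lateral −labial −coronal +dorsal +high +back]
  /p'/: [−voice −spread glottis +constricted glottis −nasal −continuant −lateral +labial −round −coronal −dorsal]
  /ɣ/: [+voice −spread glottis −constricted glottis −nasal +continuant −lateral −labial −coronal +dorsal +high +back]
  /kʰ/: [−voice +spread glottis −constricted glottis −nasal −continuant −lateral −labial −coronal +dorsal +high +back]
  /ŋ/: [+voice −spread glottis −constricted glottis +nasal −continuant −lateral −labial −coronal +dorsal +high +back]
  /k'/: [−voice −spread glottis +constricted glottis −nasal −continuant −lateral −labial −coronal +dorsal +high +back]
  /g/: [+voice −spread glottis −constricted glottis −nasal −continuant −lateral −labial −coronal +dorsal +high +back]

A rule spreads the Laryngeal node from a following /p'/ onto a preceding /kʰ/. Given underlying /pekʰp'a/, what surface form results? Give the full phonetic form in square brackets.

[pek'p'a]

Terminals under Laryngeal in this geometry: [voice], [spread glottis], [constricted glottis].
Spreading Laryngeal from /p'/ onto /kʰ/ replaces those values with /p'/'s: [−voice], [−spread glottis], [+constricted glottis]. Features outside Laryngeal ([nasal], [continuant], [lateral], …) stay as in /kʰ/.
Among the inventory, only /k'/ has exactly this specification, giving the surface form [pek'p'a].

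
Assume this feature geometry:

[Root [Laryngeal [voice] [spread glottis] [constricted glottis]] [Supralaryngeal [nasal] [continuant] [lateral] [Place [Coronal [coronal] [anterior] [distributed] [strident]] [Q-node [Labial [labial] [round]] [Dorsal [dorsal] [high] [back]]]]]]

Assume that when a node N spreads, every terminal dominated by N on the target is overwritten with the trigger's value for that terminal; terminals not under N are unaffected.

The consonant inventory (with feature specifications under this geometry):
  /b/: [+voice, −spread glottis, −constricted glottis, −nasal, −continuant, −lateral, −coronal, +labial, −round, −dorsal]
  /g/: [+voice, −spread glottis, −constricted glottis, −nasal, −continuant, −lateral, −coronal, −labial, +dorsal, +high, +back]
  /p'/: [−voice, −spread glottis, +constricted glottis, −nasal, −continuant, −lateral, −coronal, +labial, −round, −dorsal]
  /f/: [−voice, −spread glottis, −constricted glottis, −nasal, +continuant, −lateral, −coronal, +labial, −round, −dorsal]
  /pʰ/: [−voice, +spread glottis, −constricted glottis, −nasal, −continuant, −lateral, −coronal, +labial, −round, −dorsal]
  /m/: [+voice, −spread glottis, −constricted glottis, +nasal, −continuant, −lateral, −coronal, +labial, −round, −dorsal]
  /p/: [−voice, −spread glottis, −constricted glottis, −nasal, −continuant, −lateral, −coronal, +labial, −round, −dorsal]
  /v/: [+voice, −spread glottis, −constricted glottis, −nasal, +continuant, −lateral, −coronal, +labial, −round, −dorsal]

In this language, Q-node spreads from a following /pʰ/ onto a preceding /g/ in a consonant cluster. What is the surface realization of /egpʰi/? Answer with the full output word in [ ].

The Q-node node dominates the terminals [labial], [round], [dorsal], [high], [back].
The target acquires /pʰ/'s values for everything under Q-node — [+labial], [−round], [−dorsal] — while keeping its own [voice], [spread glottis], [constricted glottis], ….
Among the inventory, only /b/ has exactly this specification, giving the surface form [ebpʰi].

[ebpʰi]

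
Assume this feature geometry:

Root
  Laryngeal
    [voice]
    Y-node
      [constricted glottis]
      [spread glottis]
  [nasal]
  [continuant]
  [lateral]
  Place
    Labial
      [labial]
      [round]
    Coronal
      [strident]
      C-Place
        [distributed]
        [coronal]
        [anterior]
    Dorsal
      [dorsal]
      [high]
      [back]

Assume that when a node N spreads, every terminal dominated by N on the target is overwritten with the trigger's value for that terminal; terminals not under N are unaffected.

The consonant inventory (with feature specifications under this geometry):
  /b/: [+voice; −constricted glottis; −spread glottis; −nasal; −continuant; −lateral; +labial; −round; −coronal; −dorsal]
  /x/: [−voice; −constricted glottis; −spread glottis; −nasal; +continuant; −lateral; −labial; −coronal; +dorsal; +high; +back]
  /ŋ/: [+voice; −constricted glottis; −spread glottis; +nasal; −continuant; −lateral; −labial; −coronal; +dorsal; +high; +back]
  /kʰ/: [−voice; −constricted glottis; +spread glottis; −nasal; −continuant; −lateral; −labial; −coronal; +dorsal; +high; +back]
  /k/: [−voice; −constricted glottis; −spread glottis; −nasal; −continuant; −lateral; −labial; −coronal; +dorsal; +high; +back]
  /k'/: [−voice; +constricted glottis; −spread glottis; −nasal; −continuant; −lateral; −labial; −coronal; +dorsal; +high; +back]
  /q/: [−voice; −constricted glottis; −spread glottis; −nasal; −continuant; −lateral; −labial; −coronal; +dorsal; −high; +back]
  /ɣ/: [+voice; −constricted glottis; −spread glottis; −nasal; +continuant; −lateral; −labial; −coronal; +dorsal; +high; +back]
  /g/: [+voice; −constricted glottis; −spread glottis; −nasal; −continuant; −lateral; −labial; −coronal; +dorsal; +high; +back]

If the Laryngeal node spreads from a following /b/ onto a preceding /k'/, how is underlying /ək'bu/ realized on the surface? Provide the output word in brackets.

The Laryngeal node dominates the terminals [voice], [constricted glottis], [spread glottis].
The target acquires /b/'s values for everything under Laryngeal — [+voice], [−constricted glottis], [−spread glottis] — while keeping its own [nasal], [continuant], [lateral], ….
This feature bundle is that of [g], so /ək'bu/ surfaces as [əgbu].

[əgbu]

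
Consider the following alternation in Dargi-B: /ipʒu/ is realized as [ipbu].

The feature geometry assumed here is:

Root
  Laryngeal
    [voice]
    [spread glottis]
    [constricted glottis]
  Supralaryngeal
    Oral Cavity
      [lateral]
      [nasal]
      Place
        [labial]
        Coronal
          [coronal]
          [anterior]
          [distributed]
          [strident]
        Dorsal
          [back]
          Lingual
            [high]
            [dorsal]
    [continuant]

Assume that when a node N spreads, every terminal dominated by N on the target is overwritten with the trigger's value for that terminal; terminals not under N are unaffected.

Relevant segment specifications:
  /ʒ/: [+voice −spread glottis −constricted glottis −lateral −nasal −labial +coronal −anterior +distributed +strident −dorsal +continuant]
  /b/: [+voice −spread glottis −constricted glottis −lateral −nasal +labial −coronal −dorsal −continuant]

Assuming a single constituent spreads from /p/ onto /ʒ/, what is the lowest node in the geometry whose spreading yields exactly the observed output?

/ʒ/ and [b] differ in [continuant], [labial], [coronal], [anterior], [distributed], [strident]; every other specified feature is identical.
The smallest constituent containing every changed terminal is Supralaryngeal — each of its daughters lacks at least one of the affected features.
Spreading Supralaryngeal from /p/ overwrites each of those terminals with /p/'s values, yielding exactly [b].
Had Root spread, [voice] would have taken /p/'s value; it stays as in /ʒ/, confirming the spreading constituent is exactly Supralaryngeal.

Supralaryngeal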